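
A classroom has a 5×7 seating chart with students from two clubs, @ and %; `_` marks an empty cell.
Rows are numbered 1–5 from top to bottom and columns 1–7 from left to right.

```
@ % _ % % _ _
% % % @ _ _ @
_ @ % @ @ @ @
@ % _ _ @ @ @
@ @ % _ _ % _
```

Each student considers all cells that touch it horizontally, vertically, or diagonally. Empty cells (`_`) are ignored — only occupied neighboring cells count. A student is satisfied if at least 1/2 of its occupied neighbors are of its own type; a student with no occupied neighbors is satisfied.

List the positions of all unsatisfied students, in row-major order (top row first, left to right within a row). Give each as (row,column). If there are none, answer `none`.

(1,1), (2,4), (3,2), (4,2), (5,6)

Row 1: (1,1)@ 0/3 ✗ · (1,2)% 3/4 ✓ · (1,4)% 2/3 ✓ · (1,5)% 1/2 ✓
Row 2: (2,1)% 2/4 ✓ · (2,2)% 4/6 ✓ · (2,3)% 4/7 ✓ · (2,4)@ 2/6 ✗ · (2,7)@ 2/2 ✓
Row 3: (3,2)@ 1/6 ✗ · (3,3)% 3/6 ✓ · (3,4)@ 3/5 ✓ · (3,5)@ 5/5 ✓ · (3,6)@ 6/6 ✓ · (3,7)@ 4/4 ✓
Row 4: (4,1)@ 3/4 ✓ · (4,2)% 2/6 ✗ · (4,5)@ 4/5 ✓ · (4,6)@ 5/6 ✓ · (4,7)@ 3/4 ✓
Row 5: (5,1)@ 2/3 ✓ · (5,2)@ 2/4 ✓ · (5,3)% 1/2 ✓ · (5,6)% 0/3 ✗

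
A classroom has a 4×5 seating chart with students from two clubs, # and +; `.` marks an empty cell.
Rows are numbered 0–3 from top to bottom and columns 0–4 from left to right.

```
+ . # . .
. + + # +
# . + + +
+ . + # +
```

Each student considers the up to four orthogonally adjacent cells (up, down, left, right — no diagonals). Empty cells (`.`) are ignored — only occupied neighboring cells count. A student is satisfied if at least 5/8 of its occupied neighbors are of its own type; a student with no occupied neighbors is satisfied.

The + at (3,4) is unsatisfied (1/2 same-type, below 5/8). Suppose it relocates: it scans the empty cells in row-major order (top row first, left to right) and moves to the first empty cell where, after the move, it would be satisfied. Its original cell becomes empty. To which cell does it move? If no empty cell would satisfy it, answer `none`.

(0,1)

Vacating (3,4). Empty cells in order:
  (0,1): 2/3 same-type → satisfied — stop here.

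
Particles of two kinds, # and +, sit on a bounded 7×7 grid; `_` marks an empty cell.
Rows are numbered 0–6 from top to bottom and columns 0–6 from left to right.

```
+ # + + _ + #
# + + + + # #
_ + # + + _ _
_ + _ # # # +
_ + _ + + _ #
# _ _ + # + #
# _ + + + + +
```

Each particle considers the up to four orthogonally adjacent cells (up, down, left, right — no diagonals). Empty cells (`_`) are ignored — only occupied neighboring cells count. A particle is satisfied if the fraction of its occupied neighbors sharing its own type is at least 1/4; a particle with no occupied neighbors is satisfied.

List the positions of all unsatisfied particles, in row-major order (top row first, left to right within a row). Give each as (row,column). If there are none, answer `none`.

(0,0)+ 0/2 ✗
(0,1)# 0/3 ✗
(0,2)+ 2/3 ✓
(0,3)+ 2/2 ✓
(0,5)+ 0/2 ✗
(0,6)# 1/2 ✓
(1,0)# 0/2 ✗
(1,1)+ 2/4 ✓
(1,2)+ 3/4 ✓
(1,3)+ 4/4 ✓
(1,4)+ 2/3 ✓
(1,5)# 1/3 ✓
(1,6)# 2/2 ✓
(2,1)+ 2/3 ✓
(2,2)# 0/3 ✗
(2,3)+ 2/4 ✓
(2,4)+ 2/3 ✓
(3,1)+ 2/2 ✓
(3,3)# 1/3 ✓
(3,4)# 2/4 ✓
(3,5)# 1/2 ✓
(3,6)+ 0/2 ✗
(4,1)+ 1/1 ✓
(4,3)+ 2/3 ✓
(4,4)+ 1/3 ✓
(4,6)# 1/2 ✓
(5,0)# 1/1 ✓
(5,3)+ 2/3 ✓
(5,4)# 0/4 ✗
(5,5)+ 1/3 ✓
(5,6)# 1/3 ✓
(6,0)# 1/1 ✓
(6,2)+ 1/1 ✓
(6,3)+ 3/3 ✓
(6,4)+ 2/3 ✓
(6,5)+ 3/3 ✓
(6,6)+ 1/2 ✓

(0,0), (0,1), (0,5), (1,0), (2,2), (3,6), (5,4)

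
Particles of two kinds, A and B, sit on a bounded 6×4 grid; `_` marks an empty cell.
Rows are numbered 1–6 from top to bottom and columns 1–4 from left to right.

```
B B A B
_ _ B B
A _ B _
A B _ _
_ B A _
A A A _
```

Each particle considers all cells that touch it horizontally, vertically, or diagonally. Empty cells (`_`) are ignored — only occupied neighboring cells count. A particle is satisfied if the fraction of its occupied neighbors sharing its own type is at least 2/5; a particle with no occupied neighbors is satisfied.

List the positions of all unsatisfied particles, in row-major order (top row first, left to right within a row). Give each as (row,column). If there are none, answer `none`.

(1,3), (4,1), (5,2)

(1,1)B 1/1 ✓
(1,2)B 2/3 ✓
(1,3)A 0/4 ✗
(1,4)B 2/3 ✓
(2,3)B 4/5 ✓
(2,4)B 3/4 ✓
(3,1)A 1/2 ✓
(3,3)B 3/3 ✓
(4,1)A 1/3 ✗
(4,2)B 2/5 ✓
(5,2)B 1/6 ✗
(5,3)A 2/4 ✓
(6,1)A 1/2 ✓
(6,2)A 3/4 ✓
(6,3)A 2/3 ✓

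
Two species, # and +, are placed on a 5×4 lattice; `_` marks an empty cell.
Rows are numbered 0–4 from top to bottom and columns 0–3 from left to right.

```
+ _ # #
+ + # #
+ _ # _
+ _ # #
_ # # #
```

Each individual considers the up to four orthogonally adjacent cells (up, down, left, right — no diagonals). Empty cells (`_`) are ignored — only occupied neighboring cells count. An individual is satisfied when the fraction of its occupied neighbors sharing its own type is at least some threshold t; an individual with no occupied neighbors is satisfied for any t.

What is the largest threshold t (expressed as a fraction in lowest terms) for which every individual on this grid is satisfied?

Row 0: (0,0)+ 1/1 · (0,2)# 2/2 · (0,3)# 2/2
Row 1: (1,0)+ 3/3 · (1,1)+ 1/2 · (1,2)# 3/4 · (1,3)# 2/2
Row 2: (2,0)+ 2/2 · (2,2)# 2/2
Row 3: (3,0)+ 1/1 · (3,2)# 3/3 · (3,3)# 2/2
Row 4: (4,1)# 1/1 · (4,2)# 3/3 · (4,3)# 2/2
The smallest same-type fraction is 1/2 at (1,1), which reduces to 1/2. Any threshold above that leaves this individual unsatisfied.

1/2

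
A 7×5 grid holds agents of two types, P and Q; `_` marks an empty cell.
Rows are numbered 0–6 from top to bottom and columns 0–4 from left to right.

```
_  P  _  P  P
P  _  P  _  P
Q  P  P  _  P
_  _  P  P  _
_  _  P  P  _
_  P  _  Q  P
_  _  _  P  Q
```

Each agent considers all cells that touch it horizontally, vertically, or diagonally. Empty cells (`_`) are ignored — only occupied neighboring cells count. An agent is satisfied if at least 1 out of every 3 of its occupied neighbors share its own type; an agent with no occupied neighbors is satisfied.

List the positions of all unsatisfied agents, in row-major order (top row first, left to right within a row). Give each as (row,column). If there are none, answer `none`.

(0,1)P 2/2 ok
(0,3)P 3/3 ok
(0,4)P 2/2 ok
(1,0)P 2/3 ok
(1,2)P 4/4 ok
(1,4)P 3/3 ok
(2,0)Q 0/2 unhappy
(2,1)P 4/5 ok
(2,2)P 4/4 ok
(2,4)P 2/2 ok
(3,2)P 5/5 ok
(3,3)P 5/5 ok
(4,2)P 4/5 ok
(4,3)P 4/5 ok
(5,1)P 1/1 ok
(5,3)Q 1/5 unhappy
(5,4)P 2/4 ok
(6,3)P 1/3 ok
(6,4)Q 1/3 ok

(2,0), (5,3)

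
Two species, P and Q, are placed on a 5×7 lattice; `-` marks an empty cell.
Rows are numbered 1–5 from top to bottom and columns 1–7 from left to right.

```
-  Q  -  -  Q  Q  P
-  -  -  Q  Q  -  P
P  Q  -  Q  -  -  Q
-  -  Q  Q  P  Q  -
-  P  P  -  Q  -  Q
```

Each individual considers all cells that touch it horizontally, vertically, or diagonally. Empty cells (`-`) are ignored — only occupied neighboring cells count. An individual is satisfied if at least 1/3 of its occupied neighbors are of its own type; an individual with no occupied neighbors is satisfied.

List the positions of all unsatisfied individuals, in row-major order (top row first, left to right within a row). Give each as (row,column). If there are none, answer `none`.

(3,1), (4,5)

Row 1: (1,2)Q 0/0 ✓ · (1,5)Q 3/3 ✓ · (1,6)Q 2/4 ✓ · (1,7)P 1/2 ✓
Row 2: (2,4)Q 3/3 ✓ · (2,5)Q 4/4 ✓ · (2,7)P 1/3 ✓
Row 3: (3,1)P 0/1 ✗ · (3,2)Q 1/2 ✓ · (3,4)Q 4/5 ✓ · (3,7)Q 1/2 ✓
Row 4: (4,3)Q 3/5 ✓ · (4,4)Q 3/5 ✓ · (4,5)P 0/4 ✗ · (4,6)Q 3/4 ✓
Row 5: (5,2)P 1/2 ✓ · (5,3)P 1/3 ✓ · (5,5)Q 2/3 ✓ · (5,7)Q 1/1 ✓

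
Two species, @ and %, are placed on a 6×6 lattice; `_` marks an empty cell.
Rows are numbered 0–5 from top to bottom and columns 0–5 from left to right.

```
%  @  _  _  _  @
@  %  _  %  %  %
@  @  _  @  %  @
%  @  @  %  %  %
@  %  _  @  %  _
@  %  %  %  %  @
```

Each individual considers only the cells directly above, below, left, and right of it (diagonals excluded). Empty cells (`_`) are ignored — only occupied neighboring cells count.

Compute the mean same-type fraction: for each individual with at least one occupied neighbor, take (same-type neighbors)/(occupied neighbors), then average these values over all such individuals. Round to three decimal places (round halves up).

(0,0)% 0/2
(0,1)@ 0/2
(0,5)@ 0/1
(1,0)@ 1/3
(1,1)% 0/3
(1,3)% 1/2
(1,4)% 3/3
(1,5)% 1/3
(2,0)@ 2/3
(2,1)@ 2/3
(2,3)@ 0/3
(2,4)% 2/4
(2,5)@ 0/3
(3,0)% 0/3
(3,1)@ 2/4
(3,2)@ 1/2
(3,3)% 1/4
(3,4)% 4/4
(3,5)% 1/2
(4,0)@ 1/3
(4,1)% 1/3
(4,3)@ 0/3
(4,4)% 2/3
(5,0)@ 1/2
(5,1)% 2/3
(5,2)% 2/2
(5,3)% 2/3
(5,4)% 2/3
(5,5)@ 0/1
Sum over 29 individuals: 0/2 + 0/2 + 0/1 + 1/3 + 0/3 + 1/2 + 3/3 + 1/3 + 2/3 + 2/3 + 0/3 + 2/4 + 0/3 + 0/3 + 2/4 + 1/2 + 1/4 + 4/4 + 1/2 + 1/3 + 1/3 + 0/3 + 2/3 + 1/2 + 2/3 + 2/2 + 2/3 + 2/3 + 0/1 = 139/12; mean = 139/12 ÷ 29 = 139/348 = 0.399425… → 0.399.

0.399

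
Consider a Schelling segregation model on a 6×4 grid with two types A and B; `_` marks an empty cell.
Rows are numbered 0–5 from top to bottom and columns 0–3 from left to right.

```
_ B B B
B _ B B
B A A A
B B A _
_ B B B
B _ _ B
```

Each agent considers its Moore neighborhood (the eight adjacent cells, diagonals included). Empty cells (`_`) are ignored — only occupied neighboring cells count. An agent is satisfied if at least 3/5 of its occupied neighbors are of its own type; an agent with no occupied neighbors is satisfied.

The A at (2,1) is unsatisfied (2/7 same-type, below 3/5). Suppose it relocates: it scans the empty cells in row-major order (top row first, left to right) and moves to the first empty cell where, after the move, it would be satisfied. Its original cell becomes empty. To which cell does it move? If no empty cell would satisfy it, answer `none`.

Vacating (2,1). Empty cells in order:
  (0,0): 0/2 same-type → still unsatisfied.
  (1,1): 1/6 same-type → still unsatisfied.
  (3,3): 3/5 same-type → satisfied — stop here.

(3,3)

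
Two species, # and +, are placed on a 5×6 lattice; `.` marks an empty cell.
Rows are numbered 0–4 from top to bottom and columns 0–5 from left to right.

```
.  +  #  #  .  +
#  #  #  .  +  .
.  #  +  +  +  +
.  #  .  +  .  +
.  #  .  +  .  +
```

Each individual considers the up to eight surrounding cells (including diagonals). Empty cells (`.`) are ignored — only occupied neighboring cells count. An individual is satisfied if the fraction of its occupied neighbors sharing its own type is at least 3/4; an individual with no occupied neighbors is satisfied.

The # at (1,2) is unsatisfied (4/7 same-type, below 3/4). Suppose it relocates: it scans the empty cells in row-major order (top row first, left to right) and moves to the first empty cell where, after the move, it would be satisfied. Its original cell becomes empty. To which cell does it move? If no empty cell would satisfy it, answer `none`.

Vacating (1,2). Empty cells in order:
  (0,0): 2/3 same-type → still unsatisfied.
  (0,4): 1/3 same-type → still unsatisfied.
  (1,3): 2/6 same-type → still unsatisfied.
  (1,5): 0/4 same-type → still unsatisfied.
  (2,0): 4/4 same-type → satisfied — stop here.

(2,0)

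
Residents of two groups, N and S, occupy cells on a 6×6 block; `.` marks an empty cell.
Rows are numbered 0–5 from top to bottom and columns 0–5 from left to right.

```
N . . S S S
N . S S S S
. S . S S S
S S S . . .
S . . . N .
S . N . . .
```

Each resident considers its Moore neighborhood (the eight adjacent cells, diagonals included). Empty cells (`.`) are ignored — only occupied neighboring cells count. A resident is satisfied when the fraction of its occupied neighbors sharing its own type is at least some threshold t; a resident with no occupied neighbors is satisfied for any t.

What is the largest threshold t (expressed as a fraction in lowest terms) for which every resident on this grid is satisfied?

(0,0)N 1/1
(0,3)S 4/4
(0,4)S 5/5
(0,5)S 3/3
(1,0)N 1/2
(1,2)S 4/4
(1,3)S 6/6
(1,4)S 8/8
(1,5)S 5/5
(2,1)S 4/5
(2,3)S 5/5
(2,4)S 5/5
(2,5)S 3/3
(3,0)S 3/3
(3,1)S 4/4
(3,2)S 3/3
(4,0)S 3/3
(4,4)N — no occupied neighbors
(5,0)S 1/1
(5,2)N — no occupied neighbors
The smallest same-type fraction is 1/2 at (1,0), which reduces to 1/2. Any threshold above that leaves this resident unsatisfied.

1/2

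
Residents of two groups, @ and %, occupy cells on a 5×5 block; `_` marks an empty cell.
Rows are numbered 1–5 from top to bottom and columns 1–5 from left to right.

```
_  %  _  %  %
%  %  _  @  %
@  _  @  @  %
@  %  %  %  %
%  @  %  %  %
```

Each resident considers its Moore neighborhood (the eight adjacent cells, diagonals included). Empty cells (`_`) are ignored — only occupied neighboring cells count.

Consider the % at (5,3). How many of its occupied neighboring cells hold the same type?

4

Occupied neighbors of (5,3): (4,2)=%, (4,3)=%, (4,4)=%, (5,2)=@, (5,4)=%.
Same type (%): 4 of 5.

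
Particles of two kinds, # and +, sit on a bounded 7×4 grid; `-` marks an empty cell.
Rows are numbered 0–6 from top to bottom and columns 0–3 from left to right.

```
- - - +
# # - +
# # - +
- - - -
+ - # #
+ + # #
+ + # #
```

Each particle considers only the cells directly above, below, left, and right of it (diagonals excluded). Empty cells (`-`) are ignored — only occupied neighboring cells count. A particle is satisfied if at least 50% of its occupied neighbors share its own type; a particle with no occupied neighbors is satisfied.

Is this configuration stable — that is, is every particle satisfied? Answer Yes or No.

(0,3)+ 1/1 satisfied
(1,0)# 2/2 satisfied
(1,1)# 2/2 satisfied
(1,3)+ 2/2 satisfied
(2,0)# 2/2 satisfied
(2,1)# 2/2 satisfied
(2,3)+ 1/1 satisfied
(4,0)+ 1/1 satisfied
(4,2)# 2/2 satisfied
(4,3)# 2/2 satisfied
(5,0)+ 3/3 satisfied
(5,1)+ 2/3 satisfied
(5,2)# 3/4 satisfied
(5,3)# 3/3 satisfied
(6,0)+ 2/2 satisfied
(6,1)+ 2/3 satisfied
(6,2)# 2/3 satisfied
(6,3)# 2/2 satisfied
All meet the threshold, so the configuration is stable.

Yes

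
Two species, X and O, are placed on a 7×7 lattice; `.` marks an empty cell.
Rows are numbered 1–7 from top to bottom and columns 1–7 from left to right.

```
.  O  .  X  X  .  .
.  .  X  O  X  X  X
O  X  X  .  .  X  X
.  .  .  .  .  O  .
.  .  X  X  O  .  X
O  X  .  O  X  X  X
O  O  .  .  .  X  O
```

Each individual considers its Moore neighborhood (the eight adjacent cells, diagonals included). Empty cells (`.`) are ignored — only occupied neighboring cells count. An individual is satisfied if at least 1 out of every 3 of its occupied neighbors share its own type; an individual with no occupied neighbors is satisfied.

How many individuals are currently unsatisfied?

(1,2)O 0/1 ✗
(1,4)X 3/4 ✓
(1,5)X 3/4 ✓
(2,3)X 3/5 ✓
(2,4)O 0/5 ✗
(2,5)X 4/5 ✓
(2,6)X 5/5 ✓
(2,7)X 3/3 ✓
(3,1)O 0/1 ✗
(3,2)X 2/3 ✓
(3,3)X 2/3 ✓
(3,6)X 4/5 ✓
(3,7)X 3/4 ✓
(4,6)O 1/4 ✗
(5,3)X 2/3 ✓
(5,4)X 2/4 ✓
(5,5)O 2/5 ✓
(5,7)X 2/3 ✓
(6,1)O 2/3 ✓
(6,2)X 1/4 ✗
(6,4)O 1/4 ✗
(6,5)X 3/5 ✓
(6,6)X 4/6 ✓
(6,7)X 3/4 ✓
(7,1)O 2/3 ✓
(7,2)O 2/3 ✓
(7,6)X 3/4 ✓
(7,7)O 0/3 ✗
Unsatisfied: (1,2), (2,4), (3,1), (4,6), (6,2), (6,4), (7,7) — 7 in total.

7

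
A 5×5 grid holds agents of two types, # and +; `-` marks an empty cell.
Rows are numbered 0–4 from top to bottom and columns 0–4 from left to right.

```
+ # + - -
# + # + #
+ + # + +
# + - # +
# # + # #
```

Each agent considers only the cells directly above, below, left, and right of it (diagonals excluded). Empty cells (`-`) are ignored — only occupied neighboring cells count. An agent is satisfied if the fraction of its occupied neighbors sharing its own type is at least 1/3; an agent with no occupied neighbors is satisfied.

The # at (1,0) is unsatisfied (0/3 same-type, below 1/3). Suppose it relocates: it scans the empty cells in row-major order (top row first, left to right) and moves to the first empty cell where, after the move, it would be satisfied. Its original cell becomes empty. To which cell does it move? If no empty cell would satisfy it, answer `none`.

Vacating (1,0). Empty cells in order:
  (0,3): 0/2 same-type → still unsatisfied.
  (0,4): 1/1 same-type → satisfied — stop here.

(0,4)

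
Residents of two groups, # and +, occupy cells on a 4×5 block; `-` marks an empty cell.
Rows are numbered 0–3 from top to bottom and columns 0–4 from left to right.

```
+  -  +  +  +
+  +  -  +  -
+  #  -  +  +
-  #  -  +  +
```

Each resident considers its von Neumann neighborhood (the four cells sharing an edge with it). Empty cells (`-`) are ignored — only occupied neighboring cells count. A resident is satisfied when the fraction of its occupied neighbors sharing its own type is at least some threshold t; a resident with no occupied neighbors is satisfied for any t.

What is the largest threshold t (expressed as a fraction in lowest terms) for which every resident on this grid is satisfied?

1/3

Row 0: (0,0)+ 1/1 · (0,2)+ 1/1 · (0,3)+ 3/3 · (0,4)+ 1/1
Row 1: (1,0)+ 3/3 · (1,1)+ 1/2 · (1,3)+ 2/2
Row 2: (2,0)+ 1/2 · (2,1)# 1/3 · (2,3)+ 3/3 · (2,4)+ 2/2
Row 3: (3,1)# 1/1 · (3,3)+ 2/2 · (3,4)+ 2/2
The smallest same-type fraction is 1/3 at (2,1), which reduces to 1/3. Any threshold above that leaves this resident unsatisfied.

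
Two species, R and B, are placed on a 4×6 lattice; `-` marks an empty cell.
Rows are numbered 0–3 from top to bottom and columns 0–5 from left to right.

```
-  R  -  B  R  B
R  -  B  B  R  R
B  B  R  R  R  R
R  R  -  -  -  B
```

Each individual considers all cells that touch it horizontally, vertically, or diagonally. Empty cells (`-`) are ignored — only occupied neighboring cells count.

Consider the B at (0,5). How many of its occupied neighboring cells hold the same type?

0

Occupied neighbors of (0,5): (0,4)=R, (1,4)=R, (1,5)=R.
Same type (B): 0 of 3.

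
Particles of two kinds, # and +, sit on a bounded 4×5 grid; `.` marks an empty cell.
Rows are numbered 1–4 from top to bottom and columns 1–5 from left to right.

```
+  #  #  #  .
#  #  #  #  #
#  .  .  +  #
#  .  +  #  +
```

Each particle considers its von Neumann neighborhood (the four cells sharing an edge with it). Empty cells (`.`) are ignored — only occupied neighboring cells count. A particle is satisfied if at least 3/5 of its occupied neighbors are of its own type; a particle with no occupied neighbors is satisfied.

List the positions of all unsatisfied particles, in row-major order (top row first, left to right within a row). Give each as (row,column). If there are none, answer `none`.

(1,1), (3,4), (3,5), (4,3), (4,4), (4,5)

(1,1)+ 0/2 ✗
(1,2)# 2/3 ✓
(1,3)# 3/3 ✓
(1,4)# 2/2 ✓
(2,1)# 2/3 ✓
(2,2)# 3/3 ✓
(2,3)# 3/3 ✓
(2,4)# 3/4 ✓
(2,5)# 2/2 ✓
(3,1)# 2/2 ✓
(3,4)+ 0/3 ✗
(3,5)# 1/3 ✗
(4,1)# 1/1 ✓
(4,3)+ 0/1 ✗
(4,4)# 0/3 ✗
(4,5)+ 0/2 ✗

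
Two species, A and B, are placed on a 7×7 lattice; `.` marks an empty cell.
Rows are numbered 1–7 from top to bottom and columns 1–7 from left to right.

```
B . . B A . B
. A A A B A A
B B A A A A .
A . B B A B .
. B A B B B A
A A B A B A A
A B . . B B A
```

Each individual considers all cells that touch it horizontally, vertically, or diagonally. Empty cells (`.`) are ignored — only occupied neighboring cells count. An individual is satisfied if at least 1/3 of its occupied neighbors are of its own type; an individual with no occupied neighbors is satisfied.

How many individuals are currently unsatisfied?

8

(1,1)B 0/1 not
(1,4)B 1/4 not
(1,5)A 2/4 satisfied
(1,7)B 0/2 not
(2,2)A 2/5 satisfied
(2,3)A 4/6 satisfied
(2,4)A 5/7 satisfied
(2,5)B 1/7 not
(2,6)A 4/6 satisfied
(2,7)A 2/3 satisfied
(3,1)B 1/3 satisfied
(3,2)B 2/6 satisfied
(3,3)A 4/7 satisfied
(3,4)A 5/8 satisfied
(3,5)A 5/8 satisfied
(3,6)A 4/6 satisfied
(4,1)A 0/3 not
(4,3)B 4/7 satisfied
(4,4)B 3/8 satisfied
(4,5)A 3/8 satisfied
(4,6)B 2/6 satisfied
(5,2)B 2/6 satisfied
(5,3)A 2/7 not
(5,4)B 5/8 satisfied
(5,5)B 5/8 satisfied
(5,6)B 3/7 satisfied
(5,7)A 2/4 satisfied
(6,1)A 2/4 satisfied
(6,2)A 3/6 satisfied
(6,3)B 3/6 satisfied
(6,4)A 1/6 not
(6,5)B 5/7 satisfied
(6,6)A 3/8 satisfied
(6,7)A 3/5 satisfied
(7,1)A 2/3 satisfied
(7,2)B 1/4 not
(7,5)B 2/4 satisfied
(7,6)B 2/5 satisfied
(7,7)A 2/3 satisfied
Unsatisfied: (1,1), (1,4), (1,7), (2,5), (4,1), (5,3), (6,4), (7,2) — 8 in total.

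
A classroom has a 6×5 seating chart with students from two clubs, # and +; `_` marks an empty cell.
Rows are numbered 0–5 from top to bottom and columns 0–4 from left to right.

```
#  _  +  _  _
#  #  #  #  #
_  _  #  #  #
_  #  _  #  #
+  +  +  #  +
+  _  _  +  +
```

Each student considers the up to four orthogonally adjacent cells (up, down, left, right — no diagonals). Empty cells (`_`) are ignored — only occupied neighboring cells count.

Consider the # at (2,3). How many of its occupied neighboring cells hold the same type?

Occupied neighbors of (2,3): (1,3)=#, (3,3)=#, (2,2)=#, (2,4)=#.
Same type (#): 4 of 4.

4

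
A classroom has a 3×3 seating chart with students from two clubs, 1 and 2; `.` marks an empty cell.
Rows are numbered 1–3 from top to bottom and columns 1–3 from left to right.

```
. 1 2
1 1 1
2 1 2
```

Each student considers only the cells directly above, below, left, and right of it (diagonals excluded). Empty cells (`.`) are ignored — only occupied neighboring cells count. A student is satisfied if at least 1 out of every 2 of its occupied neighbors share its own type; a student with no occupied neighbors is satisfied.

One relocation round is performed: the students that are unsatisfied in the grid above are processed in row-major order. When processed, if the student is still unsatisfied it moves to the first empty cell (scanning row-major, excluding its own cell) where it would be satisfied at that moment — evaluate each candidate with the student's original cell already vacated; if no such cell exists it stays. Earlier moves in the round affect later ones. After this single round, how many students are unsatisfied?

Initially unsatisfied (in order): (1,3), (2,3), (3,1), (3,2), (3,3).
  (1,3): no empty cell satisfies it; stays.
  (2,3) → (1,1).
  (3,1) → (2,3).
  (3,2): now satisfied by earlier moves; stays.
  (3,3): now satisfied by earlier moves; stays.
Resulting grid:
1 1 2
1 1 2
. 1 2
All satisfied now.

0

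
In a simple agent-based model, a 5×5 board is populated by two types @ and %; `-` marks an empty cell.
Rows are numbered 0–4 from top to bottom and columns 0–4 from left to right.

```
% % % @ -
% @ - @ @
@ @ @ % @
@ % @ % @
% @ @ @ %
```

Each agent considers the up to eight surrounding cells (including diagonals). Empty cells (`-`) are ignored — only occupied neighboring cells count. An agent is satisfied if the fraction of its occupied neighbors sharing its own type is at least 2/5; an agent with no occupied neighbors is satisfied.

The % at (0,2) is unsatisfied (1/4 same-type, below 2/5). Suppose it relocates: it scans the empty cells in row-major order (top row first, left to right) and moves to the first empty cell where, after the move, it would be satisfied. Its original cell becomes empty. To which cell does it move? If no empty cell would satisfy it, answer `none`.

none

Vacating (0,2). Empty cells in order:
  (0,4): 0/3 same-type → still unsatisfied.
  (1,2): 2/7 same-type → still unsatisfied.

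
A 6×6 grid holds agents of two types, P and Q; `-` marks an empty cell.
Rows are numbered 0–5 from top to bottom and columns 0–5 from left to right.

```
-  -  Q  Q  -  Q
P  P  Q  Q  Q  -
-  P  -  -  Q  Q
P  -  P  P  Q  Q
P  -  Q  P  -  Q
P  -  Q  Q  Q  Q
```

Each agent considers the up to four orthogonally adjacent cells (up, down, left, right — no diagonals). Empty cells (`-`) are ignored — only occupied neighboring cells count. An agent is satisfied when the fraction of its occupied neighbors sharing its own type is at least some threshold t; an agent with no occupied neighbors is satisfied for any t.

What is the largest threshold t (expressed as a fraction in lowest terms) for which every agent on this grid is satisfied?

Row 0: (0,2)Q 2/2 · (0,3)Q 2/2 · (0,5)Q — no occupied neighbors
Row 1: (1,0)P 1/1 · (1,1)P 2/3 · (1,2)Q 2/3 · (1,3)Q 3/3 · (1,4)Q 2/2
Row 2: (2,1)P 1/1 · (2,4)Q 3/3 · (2,5)Q 2/2
Row 3: (3,0)P 1/1 · (3,2)P 1/2 · (3,3)P 2/3 · (3,4)Q 2/3 · (3,5)Q 3/3
Row 4: (4,0)P 2/2 · (4,2)Q 1/3 · (4,3)P 1/3 · (4,5)Q 2/2
Row 5: (5,0)P 1/1 · (5,2)Q 2/2 · (5,3)Q 2/3 · (5,4)Q 2/2 · (5,5)Q 2/2
The smallest same-type fraction is 1/3 at (4,2), which reduces to 1/3. Any threshold above that leaves this agent unsatisfied.

1/3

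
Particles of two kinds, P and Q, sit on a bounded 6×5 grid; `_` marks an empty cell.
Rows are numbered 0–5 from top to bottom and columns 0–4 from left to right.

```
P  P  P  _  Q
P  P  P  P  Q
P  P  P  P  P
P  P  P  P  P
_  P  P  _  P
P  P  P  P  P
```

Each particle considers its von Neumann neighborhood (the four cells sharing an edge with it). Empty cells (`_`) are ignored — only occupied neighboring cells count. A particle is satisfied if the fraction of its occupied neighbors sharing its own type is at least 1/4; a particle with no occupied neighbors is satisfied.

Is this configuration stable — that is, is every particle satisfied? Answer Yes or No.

Yes

Row 0: (0,0)P 2/2 ✓ · (0,1)P 3/3 ✓ · (0,2)P 2/2 ✓ · (0,4)Q 1/1 ✓
Row 1: (1,0)P 3/3 ✓ · (1,1)P 4/4 ✓ · (1,2)P 4/4 ✓ · (1,3)P 2/3 ✓ · (1,4)Q 1/3 ✓
Row 2: (2,0)P 3/3 ✓ · (2,1)P 4/4 ✓ · (2,2)P 4/4 ✓ · (2,3)P 4/4 ✓ · (2,4)P 2/3 ✓
Row 3: (3,0)P 2/2 ✓ · (3,1)P 4/4 ✓ · (3,2)P 4/4 ✓ · (3,3)P 3/3 ✓ · (3,4)P 3/3 ✓
Row 4: (4,1)P 3/3 ✓ · (4,2)P 3/3 ✓ · (4,4)P 2/2 ✓
Row 5: (5,0)P 1/1 ✓ · (5,1)P 3/3 ✓ · (5,2)P 3/3 ✓ · (5,3)P 2/2 ✓ · (5,4)P 2/2 ✓
All meet the threshold, so the configuration is stable.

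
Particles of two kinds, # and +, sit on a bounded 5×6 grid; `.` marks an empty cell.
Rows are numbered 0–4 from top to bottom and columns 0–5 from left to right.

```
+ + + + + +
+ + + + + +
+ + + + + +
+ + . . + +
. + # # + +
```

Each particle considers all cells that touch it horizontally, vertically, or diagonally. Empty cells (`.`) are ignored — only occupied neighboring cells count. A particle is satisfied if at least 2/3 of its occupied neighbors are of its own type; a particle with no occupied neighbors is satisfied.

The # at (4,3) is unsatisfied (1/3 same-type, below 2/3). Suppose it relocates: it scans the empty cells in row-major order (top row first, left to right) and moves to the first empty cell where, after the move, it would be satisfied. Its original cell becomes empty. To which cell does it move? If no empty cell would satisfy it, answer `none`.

Vacating (4,3). Empty cells in order:
  (3,2): 1/6 same-type → still unsatisfied.
  (3,3): 1/6 same-type → still unsatisfied.
  (4,0): 0/3 same-type → still unsatisfied.

none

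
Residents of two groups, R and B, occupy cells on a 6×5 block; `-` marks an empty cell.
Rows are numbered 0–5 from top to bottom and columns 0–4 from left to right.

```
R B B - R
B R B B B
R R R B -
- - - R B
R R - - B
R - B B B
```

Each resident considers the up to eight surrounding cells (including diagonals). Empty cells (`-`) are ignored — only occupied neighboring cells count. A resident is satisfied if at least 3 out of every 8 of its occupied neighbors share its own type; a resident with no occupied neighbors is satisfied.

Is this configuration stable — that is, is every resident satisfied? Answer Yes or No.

No

Row 0: (0,0)R 1/3 unhappy · (0,1)B 3/5 ok · (0,2)B 3/4 ok · (0,4)R 0/2 unhappy
Row 1: (1,0)B 1/5 unhappy · (1,1)R 4/8 ok · (1,2)B 4/7 ok · (1,3)B 4/6 ok · (1,4)B 2/3 ok
Row 2: (2,0)R 2/3 ok · (2,1)R 3/5 ok · (2,2)R 3/6 ok · (2,3)B 4/6 ok
Row 3: (3,3)R 1/4 unhappy · (3,4)B 2/3 ok
Row 4: (4,0)R 2/2 ok · (4,1)R 2/3 ok · (4,4)B 3/4 ok
Row 5: (5,0)R 2/2 ok · (5,2)B 1/2 ok · (5,3)B 3/3 ok · (5,4)B 2/2 ok
For instance (0,0) has only 1/3 same-type neighbors, below 3/8.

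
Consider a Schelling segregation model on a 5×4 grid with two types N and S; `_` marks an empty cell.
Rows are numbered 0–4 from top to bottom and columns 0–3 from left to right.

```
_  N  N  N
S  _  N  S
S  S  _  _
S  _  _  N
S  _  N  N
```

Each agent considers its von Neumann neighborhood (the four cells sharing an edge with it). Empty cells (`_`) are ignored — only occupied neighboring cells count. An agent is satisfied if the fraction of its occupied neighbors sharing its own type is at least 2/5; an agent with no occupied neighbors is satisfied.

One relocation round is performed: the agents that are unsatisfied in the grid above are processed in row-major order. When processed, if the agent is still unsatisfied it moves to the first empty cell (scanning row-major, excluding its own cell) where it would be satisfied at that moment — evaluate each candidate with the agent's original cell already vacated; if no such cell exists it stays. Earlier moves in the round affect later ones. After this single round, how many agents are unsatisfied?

Initially unsatisfied (in order): (1,3).
  (1,3) → (0,0).
Resulting grid:
S N N N
S _ N _
S S _ _
S _ _ N
S _ N N
All satisfied now.

0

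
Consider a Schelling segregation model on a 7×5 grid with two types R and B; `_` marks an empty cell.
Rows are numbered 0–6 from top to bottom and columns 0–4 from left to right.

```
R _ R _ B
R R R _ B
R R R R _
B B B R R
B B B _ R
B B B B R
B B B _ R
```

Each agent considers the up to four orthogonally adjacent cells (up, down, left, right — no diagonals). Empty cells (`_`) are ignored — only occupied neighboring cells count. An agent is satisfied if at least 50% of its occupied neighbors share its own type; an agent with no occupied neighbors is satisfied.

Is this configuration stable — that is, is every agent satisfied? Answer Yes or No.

Row 0: (0,0)R 1/1 ✓ · (0,2)R 1/1 ✓ · (0,4)B 1/1 ✓
Row 1: (1,0)R 3/3 ✓ · (1,1)R 3/3 ✓ · (1,2)R 3/3 ✓ · (1,4)B 1/1 ✓
Row 2: (2,0)R 2/3 ✓ · (2,1)R 3/4 ✓ · (2,2)R 3/4 ✓ · (2,3)R 2/2 ✓
Row 3: (3,0)B 2/3 ✓ · (3,1)B 3/4 ✓ · (3,2)B 2/4 ✓ · (3,3)R 2/3 ✓ · (3,4)R 2/2 ✓
Row 4: (4,0)B 3/3 ✓ · (4,1)B 4/4 ✓ · (4,2)B 3/3 ✓ · (4,4)R 2/2 ✓
Row 5: (5,0)B 3/3 ✓ · (5,1)B 4/4 ✓ · (5,2)B 4/4 ✓ · (5,3)B 1/2 ✓ · (5,4)R 2/3 ✓
Row 6: (6,0)B 2/2 ✓ · (6,1)B 3/3 ✓ · (6,2)B 2/2 ✓ · (6,4)R 1/1 ✓
All meet the threshold, so the configuration is stable.

Yes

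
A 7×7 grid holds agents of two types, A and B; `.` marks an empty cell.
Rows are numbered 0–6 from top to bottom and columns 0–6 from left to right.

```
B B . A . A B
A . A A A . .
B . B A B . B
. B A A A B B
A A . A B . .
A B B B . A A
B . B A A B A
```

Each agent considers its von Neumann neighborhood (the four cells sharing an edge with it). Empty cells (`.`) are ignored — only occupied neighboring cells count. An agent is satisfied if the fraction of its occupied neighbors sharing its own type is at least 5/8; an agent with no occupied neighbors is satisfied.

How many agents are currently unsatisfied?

27

(0,0)B 1/2 ✗
(0,1)B 1/1 ✓
(0,3)A 1/1 ✓
(0,5)A 0/1 ✗
(0,6)B 0/1 ✗
(1,0)A 0/2 ✗
(1,2)A 1/2 ✗
(1,3)A 4/4 ✓
(1,4)A 1/2 ✗
(2,0)B 0/1 ✗
(2,2)B 0/3 ✗
(2,3)A 2/4 ✗
(2,4)B 0/3 ✗
(2,6)B 1/1 ✓
(3,1)B 0/2 ✗
(3,2)A 1/3 ✗
(3,3)A 4/4 ✓
(3,4)A 1/4 ✗
(3,5)B 1/2 ✗
(3,6)B 2/2 ✓
(4,0)A 2/2 ✓
(4,1)A 1/3 ✗
(4,3)A 1/3 ✗
(4,4)B 0/2 ✗
(5,0)A 1/3 ✗
(5,1)B 1/3 ✗
(5,2)B 3/3 ✓
(5,3)B 1/3 ✗
(5,5)A 1/2 ✗
(5,6)A 2/2 ✓
(6,0)B 0/1 ✗
(6,2)B 1/2 ✗
(6,3)A 1/3 ✗
(6,4)A 1/2 ✗
(6,5)B 0/3 ✗
(6,6)A 1/2 ✗
Unsatisfied: (0,0), (0,5), (0,6), (1,0), (1,2), (1,4), (2,0), (2,2), (2,3), (2,4), (3,1), (3,2), (3,4), (3,5), (4,1), (4,3), (4,4), (5,0), (5,1), (5,3), (5,5), (6,0), (6,2), (6,3), (6,4), (6,5), (6,6) — 27 in total.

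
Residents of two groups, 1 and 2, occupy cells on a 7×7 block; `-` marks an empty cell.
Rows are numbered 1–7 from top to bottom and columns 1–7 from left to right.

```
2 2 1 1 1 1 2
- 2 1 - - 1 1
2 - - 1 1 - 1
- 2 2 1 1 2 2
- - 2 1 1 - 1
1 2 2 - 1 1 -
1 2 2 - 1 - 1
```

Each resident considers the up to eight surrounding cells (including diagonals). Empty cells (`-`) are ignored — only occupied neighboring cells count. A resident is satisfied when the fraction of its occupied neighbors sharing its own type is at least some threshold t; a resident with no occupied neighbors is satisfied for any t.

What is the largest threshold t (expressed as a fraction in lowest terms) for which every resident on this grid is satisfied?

Row 1: (1,1)2 2/2 · (1,2)2 2/4 · (1,3)1 2/4 · (1,4)1 3/3 · (1,5)1 3/3 · (1,6)1 3/4 · (1,7)2 0/3
Row 2: (2,2)2 3/5 · (2,3)1 3/5 · (2,6)1 5/6 · (2,7)1 3/4
Row 3: (3,1)2 2/2 · (3,4)1 4/5 · (3,5)1 4/5 · (3,7)1 2/4
Row 4: (4,2)2 3/3 · (4,3)2 2/5 · (4,4)1 5/7 · (4,5)1 5/6 · (4,6)2 1/6 · (4,7)2 1/3
Row 5: (5,3)2 4/6 · (5,4)1 4/7 · (5,5)1 5/6 · (5,7)1 1/3
Row 6: (6,1)1 1/3 · (6,2)2 4/6 · (6,3)2 4/5 · (6,5)1 4/4 · (6,6)1 5/5
Row 7: (7,1)1 1/3 · (7,2)2 3/5 · (7,3)2 3/3 · (7,5)1 2/2 · (7,7)1 1/1
The smallest same-type fraction is 0/3 at (1,7), which reduces to 0/1. Any threshold above that leaves this resident unsatisfied.

0/1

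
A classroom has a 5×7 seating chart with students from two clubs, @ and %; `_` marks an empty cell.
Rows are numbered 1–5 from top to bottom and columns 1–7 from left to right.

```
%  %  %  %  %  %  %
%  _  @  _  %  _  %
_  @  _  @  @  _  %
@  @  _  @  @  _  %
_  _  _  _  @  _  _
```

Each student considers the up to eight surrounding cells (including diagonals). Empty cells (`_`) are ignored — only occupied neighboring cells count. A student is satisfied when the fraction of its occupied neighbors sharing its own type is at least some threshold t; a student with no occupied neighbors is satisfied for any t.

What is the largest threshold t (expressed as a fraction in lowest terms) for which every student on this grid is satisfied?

2/5

Row 1: (1,1)% 2/2 · (1,2)% 3/4 · (1,3)% 2/3 · (1,4)% 3/4 · (1,5)% 3/3 · (1,6)% 4/4 · (1,7)% 2/2
Row 2: (2,1)% 2/3 · (2,3)@ 2/5 · (2,5)% 3/5 · (2,7)% 3/3
Row 3: (3,2)@ 3/4 · (3,4)@ 4/5 · (3,5)@ 3/4 · (3,7)% 2/2
Row 4: (4,1)@ 2/2 · (4,2)@ 2/2 · (4,4)@ 4/4 · (4,5)@ 4/4 · (4,7)% 1/1
Row 5: (5,5)@ 2/2
The smallest same-type fraction is 2/5 at (2,3), which reduces to 2/5. Any threshold above that leaves this student unsatisfied.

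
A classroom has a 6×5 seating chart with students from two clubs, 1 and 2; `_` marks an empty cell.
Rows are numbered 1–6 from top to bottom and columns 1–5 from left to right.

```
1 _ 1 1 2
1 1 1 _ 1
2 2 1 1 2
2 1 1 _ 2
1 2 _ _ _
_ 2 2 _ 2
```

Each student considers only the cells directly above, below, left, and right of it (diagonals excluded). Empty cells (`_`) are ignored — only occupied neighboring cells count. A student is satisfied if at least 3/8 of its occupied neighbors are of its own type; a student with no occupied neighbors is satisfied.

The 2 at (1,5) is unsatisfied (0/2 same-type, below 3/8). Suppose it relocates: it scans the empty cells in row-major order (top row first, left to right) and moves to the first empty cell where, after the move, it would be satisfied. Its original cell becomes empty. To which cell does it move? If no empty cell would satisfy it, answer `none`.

(5,3)

Vacating (1,5). Empty cells in order:
  (1,2): 0/3 same-type → still unsatisfied.
  (2,4): 0/4 same-type → still unsatisfied.
  (4,4): 1/3 same-type → still unsatisfied.
  (5,3): 2/3 same-type → satisfied — stop here.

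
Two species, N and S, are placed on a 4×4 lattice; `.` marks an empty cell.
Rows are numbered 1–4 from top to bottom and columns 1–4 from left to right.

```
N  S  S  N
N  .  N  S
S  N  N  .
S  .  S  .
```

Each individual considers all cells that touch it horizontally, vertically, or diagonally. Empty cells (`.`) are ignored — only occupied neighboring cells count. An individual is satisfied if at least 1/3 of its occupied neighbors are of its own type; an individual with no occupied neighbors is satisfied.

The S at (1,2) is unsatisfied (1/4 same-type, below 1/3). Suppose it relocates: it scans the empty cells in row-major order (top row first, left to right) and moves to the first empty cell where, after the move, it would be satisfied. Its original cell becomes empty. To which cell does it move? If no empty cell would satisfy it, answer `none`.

(3,4)

Vacating (1,2). Empty cells in order:
  (2,2): 2/7 same-type → still unsatisfied.
  (3,4): 2/4 same-type → satisfied — stop here.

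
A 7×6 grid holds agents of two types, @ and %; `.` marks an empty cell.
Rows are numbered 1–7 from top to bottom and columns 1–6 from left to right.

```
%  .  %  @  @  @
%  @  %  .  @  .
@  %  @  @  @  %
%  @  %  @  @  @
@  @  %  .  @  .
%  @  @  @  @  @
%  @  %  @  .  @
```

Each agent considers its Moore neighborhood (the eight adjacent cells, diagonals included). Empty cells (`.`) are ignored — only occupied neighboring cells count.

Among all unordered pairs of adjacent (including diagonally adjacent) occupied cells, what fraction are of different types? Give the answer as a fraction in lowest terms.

43/95

Scan each occupied cell's neighbors to the right and below (and the two forward diagonals) so each pair is counted once.
From row 1: 4 unlike of 11 pairs (running 4/11).
From row 2: 7 unlike of 13 pairs (running 11/24).
From row 3: 9 unlike of 21 pairs (running 20/45).
From row 4: 8 unlike of 16 pairs (running 28/61).
From row 5: 6 unlike of 13 pairs (running 34/74).
From row 6: 6 unlike of 18 pairs (running 40/92).
From row 7: 3 unlike of 3 pairs (running 43/95).
Total adjacent occupied pairs: 95; unlike-type pairs: 43.
43/95 is already in lowest terms.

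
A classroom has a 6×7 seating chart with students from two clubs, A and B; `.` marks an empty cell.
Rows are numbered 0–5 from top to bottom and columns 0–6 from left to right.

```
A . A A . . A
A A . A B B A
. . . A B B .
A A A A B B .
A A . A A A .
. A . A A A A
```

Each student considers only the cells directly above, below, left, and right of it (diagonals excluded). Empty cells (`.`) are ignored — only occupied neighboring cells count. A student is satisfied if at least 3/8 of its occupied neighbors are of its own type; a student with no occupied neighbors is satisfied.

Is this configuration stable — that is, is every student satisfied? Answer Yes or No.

(0,0)A 1/1 ✓
(0,2)A 1/1 ✓
(0,3)A 2/2 ✓
(0,6)A 1/1 ✓
(1,0)A 2/2 ✓
(1,1)A 1/1 ✓
(1,3)A 2/3 ✓
(1,4)B 2/3 ✓
(1,5)B 2/3 ✓
(1,6)A 1/2 ✓
(2,3)A 2/3 ✓
(2,4)B 3/4 ✓
(2,5)B 3/3 ✓
(3,0)A 2/2 ✓
(3,1)A 3/3 ✓
(3,2)A 2/2 ✓
(3,3)A 3/4 ✓
(3,4)B 2/4 ✓
(3,5)B 2/3 ✓
(4,0)A 2/2 ✓
(4,1)A 3/3 ✓
(4,3)A 3/3 ✓
(4,4)A 3/4 ✓
(4,5)A 2/3 ✓
(5,1)A 1/1 ✓
(5,3)A 2/2 ✓
(5,4)A 3/3 ✓
(5,5)A 3/3 ✓
(5,6)A 1/1 ✓
All meet the threshold, so the configuration is stable.

Yes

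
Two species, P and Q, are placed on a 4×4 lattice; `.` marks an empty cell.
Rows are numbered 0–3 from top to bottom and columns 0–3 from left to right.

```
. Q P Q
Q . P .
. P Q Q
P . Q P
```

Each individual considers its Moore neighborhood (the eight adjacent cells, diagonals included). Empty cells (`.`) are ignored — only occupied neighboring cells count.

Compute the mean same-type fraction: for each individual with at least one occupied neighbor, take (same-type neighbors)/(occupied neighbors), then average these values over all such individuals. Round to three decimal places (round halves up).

Row 0: (0,1)Q 1/3 · (0,2)P 1/3 · (0,3)Q 0/2
Row 1: (1,0)Q 1/2 · (1,2)P 2/6
Row 2: (2,1)P 2/5 · (2,2)Q 2/5 · (2,3)Q 2/4
Row 3: (3,0)P 1/1 · (3,2)Q 2/4 · (3,3)P 0/3
Sum over 11 individuals: 1/3 + 1/3 + 0/2 + 1/2 + 2/6 + 2/5 + 2/5 + 2/4 + 1/1 + 2/4 + 0/3 = 43/10; mean = 43/10 ÷ 11 = 43/110 = 0.390909… → 0.391.

0.391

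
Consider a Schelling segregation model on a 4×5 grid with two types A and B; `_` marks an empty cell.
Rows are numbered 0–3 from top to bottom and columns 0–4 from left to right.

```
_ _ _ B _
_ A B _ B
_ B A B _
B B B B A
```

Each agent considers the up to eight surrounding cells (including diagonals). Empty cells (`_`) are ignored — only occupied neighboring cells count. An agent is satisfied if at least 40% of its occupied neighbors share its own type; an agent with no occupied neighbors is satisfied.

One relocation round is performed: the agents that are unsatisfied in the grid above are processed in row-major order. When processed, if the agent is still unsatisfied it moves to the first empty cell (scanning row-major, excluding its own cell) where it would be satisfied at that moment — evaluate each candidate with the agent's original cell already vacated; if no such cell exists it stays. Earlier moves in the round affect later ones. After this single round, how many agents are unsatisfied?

Initially unsatisfied (in order): (1,1), (2,2), (3,4).
  (1,1) → (0,0).
  (2,2) → (0,1).
  (3,4) → (1,0).
Resulting grid:
A A _ B _
A _ B _ B
_ B _ B _
B B B B _
All satisfied now.

0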